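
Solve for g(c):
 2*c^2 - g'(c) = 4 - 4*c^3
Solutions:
 g(c) = C1 + c^4 + 2*c^3/3 - 4*c


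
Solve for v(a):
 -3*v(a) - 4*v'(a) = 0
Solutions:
 v(a) = C1*exp(-3*a/4)


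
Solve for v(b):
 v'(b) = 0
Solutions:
 v(b) = C1


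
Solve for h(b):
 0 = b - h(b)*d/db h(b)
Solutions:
 h(b) = -sqrt(C1 + b^2)
 h(b) = sqrt(C1 + b^2)


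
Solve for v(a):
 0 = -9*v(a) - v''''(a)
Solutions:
 v(a) = (C1*sin(sqrt(6)*a/2) + C2*cos(sqrt(6)*a/2))*exp(-sqrt(6)*a/2) + (C3*sin(sqrt(6)*a/2) + C4*cos(sqrt(6)*a/2))*exp(sqrt(6)*a/2)


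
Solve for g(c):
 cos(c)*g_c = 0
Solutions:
 g(c) = C1


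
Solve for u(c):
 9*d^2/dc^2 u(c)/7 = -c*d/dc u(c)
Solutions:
 u(c) = C1 + C2*erf(sqrt(14)*c/6)


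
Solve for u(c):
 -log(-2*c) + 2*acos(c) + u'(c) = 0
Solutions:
 u(c) = C1 + c*log(-c) - 2*c*acos(c) - c + c*log(2) + 2*sqrt(1 - c^2)


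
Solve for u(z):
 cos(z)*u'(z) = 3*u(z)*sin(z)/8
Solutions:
 u(z) = C1/cos(z)^(3/8)


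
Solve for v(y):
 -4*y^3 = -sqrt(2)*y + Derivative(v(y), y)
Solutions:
 v(y) = C1 - y^4 + sqrt(2)*y^2/2


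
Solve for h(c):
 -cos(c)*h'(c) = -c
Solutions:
 h(c) = C1 + Integral(c/cos(c), c)


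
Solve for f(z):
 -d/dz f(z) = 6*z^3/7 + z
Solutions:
 f(z) = C1 - 3*z^4/14 - z^2/2


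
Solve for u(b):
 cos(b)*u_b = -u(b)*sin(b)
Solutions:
 u(b) = C1*cos(b)


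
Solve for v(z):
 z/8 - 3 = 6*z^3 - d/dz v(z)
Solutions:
 v(z) = C1 + 3*z^4/2 - z^2/16 + 3*z


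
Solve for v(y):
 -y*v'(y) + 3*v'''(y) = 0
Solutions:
 v(y) = C1 + Integral(C2*airyai(3^(2/3)*y/3) + C3*airybi(3^(2/3)*y/3), y)


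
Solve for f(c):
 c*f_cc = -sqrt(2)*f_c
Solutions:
 f(c) = C1 + C2*c^(1 - sqrt(2))


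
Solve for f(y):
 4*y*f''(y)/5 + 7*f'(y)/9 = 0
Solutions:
 f(y) = C1 + C2*y^(1/36)


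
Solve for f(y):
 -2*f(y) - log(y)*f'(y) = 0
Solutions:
 f(y) = C1*exp(-2*li(y))


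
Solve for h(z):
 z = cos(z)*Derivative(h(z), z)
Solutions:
 h(z) = C1 + Integral(z/cos(z), z)


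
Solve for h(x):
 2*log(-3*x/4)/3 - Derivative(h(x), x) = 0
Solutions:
 h(x) = C1 + 2*x*log(-x)/3 + 2*x*(-2*log(2) - 1 + log(3))/3


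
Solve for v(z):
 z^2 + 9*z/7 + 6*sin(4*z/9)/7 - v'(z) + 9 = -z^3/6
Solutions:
 v(z) = C1 + z^4/24 + z^3/3 + 9*z^2/14 + 9*z - 27*cos(4*z/9)/14


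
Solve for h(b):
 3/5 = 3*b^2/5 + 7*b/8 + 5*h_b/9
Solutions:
 h(b) = C1 - 9*b^3/25 - 63*b^2/80 + 27*b/25


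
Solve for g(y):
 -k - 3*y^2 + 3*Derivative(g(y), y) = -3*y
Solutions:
 g(y) = C1 + k*y/3 + y^3/3 - y^2/2


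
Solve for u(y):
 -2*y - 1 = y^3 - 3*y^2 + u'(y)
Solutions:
 u(y) = C1 - y^4/4 + y^3 - y^2 - y


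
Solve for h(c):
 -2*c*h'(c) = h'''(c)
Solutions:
 h(c) = C1 + Integral(C2*airyai(-2^(1/3)*c) + C3*airybi(-2^(1/3)*c), c)


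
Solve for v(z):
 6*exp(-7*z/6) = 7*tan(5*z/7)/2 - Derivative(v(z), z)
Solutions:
 v(z) = C1 + 49*log(tan(5*z/7)^2 + 1)/20 + 36*exp(-7*z/6)/7


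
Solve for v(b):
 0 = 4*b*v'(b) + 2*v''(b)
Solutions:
 v(b) = C1 + C2*erf(b)


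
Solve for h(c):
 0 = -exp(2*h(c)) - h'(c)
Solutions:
 h(c) = log(-sqrt(-1/(C1 - c))) - log(2)/2
 h(c) = log(-1/(C1 - c))/2 - log(2)/2


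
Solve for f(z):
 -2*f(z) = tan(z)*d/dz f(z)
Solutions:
 f(z) = C1/sin(z)^2


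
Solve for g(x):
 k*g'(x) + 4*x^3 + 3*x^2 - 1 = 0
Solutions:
 g(x) = C1 - x^4/k - x^3/k + x/k


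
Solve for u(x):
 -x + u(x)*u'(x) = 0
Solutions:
 u(x) = -sqrt(C1 + x^2)
 u(x) = sqrt(C1 + x^2)


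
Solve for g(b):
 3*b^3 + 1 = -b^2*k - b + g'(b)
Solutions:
 g(b) = C1 + 3*b^4/4 + b^3*k/3 + b^2/2 + b


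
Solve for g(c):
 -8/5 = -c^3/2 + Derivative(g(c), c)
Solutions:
 g(c) = C1 + c^4/8 - 8*c/5


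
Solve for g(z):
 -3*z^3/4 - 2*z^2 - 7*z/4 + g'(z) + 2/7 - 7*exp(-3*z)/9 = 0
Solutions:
 g(z) = C1 + 3*z^4/16 + 2*z^3/3 + 7*z^2/8 - 2*z/7 - 7*exp(-3*z)/27


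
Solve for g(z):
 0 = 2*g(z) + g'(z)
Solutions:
 g(z) = C1*exp(-2*z)


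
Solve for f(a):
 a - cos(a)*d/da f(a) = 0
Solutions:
 f(a) = C1 + Integral(a/cos(a), a)


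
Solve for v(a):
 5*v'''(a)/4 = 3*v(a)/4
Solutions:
 v(a) = C3*exp(3^(1/3)*5^(2/3)*a/5) + (C1*sin(3^(5/6)*5^(2/3)*a/10) + C2*cos(3^(5/6)*5^(2/3)*a/10))*exp(-3^(1/3)*5^(2/3)*a/10)


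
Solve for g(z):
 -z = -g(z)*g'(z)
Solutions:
 g(z) = -sqrt(C1 + z^2)
 g(z) = sqrt(C1 + z^2)


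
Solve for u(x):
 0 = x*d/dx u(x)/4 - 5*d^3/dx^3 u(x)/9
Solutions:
 u(x) = C1 + Integral(C2*airyai(3^(2/3)*50^(1/3)*x/10) + C3*airybi(3^(2/3)*50^(1/3)*x/10), x)


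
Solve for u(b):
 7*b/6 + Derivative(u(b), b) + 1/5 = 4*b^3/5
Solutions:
 u(b) = C1 + b^4/5 - 7*b^2/12 - b/5


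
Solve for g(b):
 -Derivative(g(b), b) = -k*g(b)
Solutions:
 g(b) = C1*exp(b*k)


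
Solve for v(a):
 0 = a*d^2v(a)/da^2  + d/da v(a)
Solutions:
 v(a) = C1 + C2*log(a)


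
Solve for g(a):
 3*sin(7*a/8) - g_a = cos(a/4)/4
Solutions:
 g(a) = C1 - sin(a/4) - 24*cos(7*a/8)/7


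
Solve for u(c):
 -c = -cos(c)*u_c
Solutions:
 u(c) = C1 + Integral(c/cos(c), c)


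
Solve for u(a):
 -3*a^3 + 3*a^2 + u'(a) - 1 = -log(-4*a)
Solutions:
 u(a) = C1 + 3*a^4/4 - a^3 - a*log(-a) + 2*a*(1 - log(2))


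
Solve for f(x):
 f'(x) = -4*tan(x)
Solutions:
 f(x) = C1 + 4*log(cos(x))


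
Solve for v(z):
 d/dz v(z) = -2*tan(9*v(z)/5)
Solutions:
 v(z) = -5*asin(C1*exp(-18*z/5))/9 + 5*pi/9
 v(z) = 5*asin(C1*exp(-18*z/5))/9


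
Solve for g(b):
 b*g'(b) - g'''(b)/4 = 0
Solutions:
 g(b) = C1 + Integral(C2*airyai(2^(2/3)*b) + C3*airybi(2^(2/3)*b), b)


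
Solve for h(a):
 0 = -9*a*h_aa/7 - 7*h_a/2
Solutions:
 h(a) = C1 + C2/a^(31/18)


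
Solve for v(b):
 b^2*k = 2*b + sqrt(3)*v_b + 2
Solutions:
 v(b) = C1 + sqrt(3)*b^3*k/9 - sqrt(3)*b^2/3 - 2*sqrt(3)*b/3


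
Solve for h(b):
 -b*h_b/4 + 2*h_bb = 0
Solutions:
 h(b) = C1 + C2*erfi(b/4)


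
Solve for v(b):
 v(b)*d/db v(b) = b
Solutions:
 v(b) = -sqrt(C1 + b^2)
 v(b) = sqrt(C1 + b^2)


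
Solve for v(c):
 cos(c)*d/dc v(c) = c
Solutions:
 v(c) = C1 + Integral(c/cos(c), c)


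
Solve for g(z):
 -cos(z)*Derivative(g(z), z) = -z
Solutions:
 g(z) = C1 + Integral(z/cos(z), z)


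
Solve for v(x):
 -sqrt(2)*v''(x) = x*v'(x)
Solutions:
 v(x) = C1 + C2*erf(2^(1/4)*x/2)


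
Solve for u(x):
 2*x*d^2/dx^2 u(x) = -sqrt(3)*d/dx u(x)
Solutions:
 u(x) = C1 + C2*x^(1 - sqrt(3)/2)


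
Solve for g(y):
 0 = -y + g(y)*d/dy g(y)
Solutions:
 g(y) = -sqrt(C1 + y^2)
 g(y) = sqrt(C1 + y^2)


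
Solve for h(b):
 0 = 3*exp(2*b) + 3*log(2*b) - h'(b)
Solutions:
 h(b) = C1 + 3*b*log(b) + 3*b*(-1 + log(2)) + 3*exp(2*b)/2


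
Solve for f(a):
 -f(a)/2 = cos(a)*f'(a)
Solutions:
 f(a) = C1*(sin(a) - 1)^(1/4)/(sin(a) + 1)^(1/4)


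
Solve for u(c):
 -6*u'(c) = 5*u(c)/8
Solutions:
 u(c) = C1*exp(-5*c/48)


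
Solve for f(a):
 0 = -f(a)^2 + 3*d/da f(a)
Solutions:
 f(a) = -3/(C1 + a)


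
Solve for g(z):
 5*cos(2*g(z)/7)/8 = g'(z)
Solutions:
 -5*z/8 - 7*log(sin(2*g(z)/7) - 1)/4 + 7*log(sin(2*g(z)/7) + 1)/4 = C1


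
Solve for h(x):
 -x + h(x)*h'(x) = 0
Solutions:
 h(x) = -sqrt(C1 + x^2)
 h(x) = sqrt(C1 + x^2)


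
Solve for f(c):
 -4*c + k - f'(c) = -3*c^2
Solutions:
 f(c) = C1 + c^3 - 2*c^2 + c*k


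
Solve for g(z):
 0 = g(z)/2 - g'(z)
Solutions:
 g(z) = C1*exp(z/2)


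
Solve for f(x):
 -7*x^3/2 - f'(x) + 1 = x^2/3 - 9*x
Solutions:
 f(x) = C1 - 7*x^4/8 - x^3/9 + 9*x^2/2 + x


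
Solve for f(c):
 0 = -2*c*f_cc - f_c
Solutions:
 f(c) = C1 + C2*sqrt(c)


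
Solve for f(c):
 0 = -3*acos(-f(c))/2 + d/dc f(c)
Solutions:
 Integral(1/acos(-_y), (_y, f(c))) = C1 + 3*c/2


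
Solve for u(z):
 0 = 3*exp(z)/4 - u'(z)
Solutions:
 u(z) = C1 + 3*exp(z)/4


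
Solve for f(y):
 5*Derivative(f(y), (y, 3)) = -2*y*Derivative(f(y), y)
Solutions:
 f(y) = C1 + Integral(C2*airyai(-2^(1/3)*5^(2/3)*y/5) + C3*airybi(-2^(1/3)*5^(2/3)*y/5), y)


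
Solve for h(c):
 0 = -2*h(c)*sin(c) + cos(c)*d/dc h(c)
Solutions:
 h(c) = C1/cos(c)^2


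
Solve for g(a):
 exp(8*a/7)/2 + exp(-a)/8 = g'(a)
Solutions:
 g(a) = C1 + 7*exp(8*a/7)/16 - exp(-a)/8


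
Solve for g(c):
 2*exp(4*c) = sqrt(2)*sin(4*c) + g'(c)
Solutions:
 g(c) = C1 + exp(4*c)/2 + sqrt(2)*cos(4*c)/4


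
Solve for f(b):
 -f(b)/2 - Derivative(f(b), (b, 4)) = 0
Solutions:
 f(b) = (C1*sin(2^(1/4)*b/2) + C2*cos(2^(1/4)*b/2))*exp(-2^(1/4)*b/2) + (C3*sin(2^(1/4)*b/2) + C4*cos(2^(1/4)*b/2))*exp(2^(1/4)*b/2)


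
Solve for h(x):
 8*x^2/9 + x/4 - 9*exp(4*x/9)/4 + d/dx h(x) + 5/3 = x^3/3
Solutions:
 h(x) = C1 + x^4/12 - 8*x^3/27 - x^2/8 - 5*x/3 + 81*exp(4*x/9)/16


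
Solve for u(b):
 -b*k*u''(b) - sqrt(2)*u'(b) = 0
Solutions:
 u(b) = C1 + b^(((re(k) - sqrt(2))*re(k) + im(k)^2)/(re(k)^2 + im(k)^2))*(C2*sin(sqrt(2)*log(b)*Abs(im(k))/(re(k)^2 + im(k)^2)) + C3*cos(sqrt(2)*log(b)*im(k)/(re(k)^2 + im(k)^2)))


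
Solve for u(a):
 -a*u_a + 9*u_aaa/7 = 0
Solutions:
 u(a) = C1 + Integral(C2*airyai(21^(1/3)*a/3) + C3*airybi(21^(1/3)*a/3), a)


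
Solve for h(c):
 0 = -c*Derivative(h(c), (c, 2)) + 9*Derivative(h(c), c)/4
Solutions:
 h(c) = C1 + C2*c^(13/4)


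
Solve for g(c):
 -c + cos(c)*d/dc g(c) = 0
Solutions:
 g(c) = C1 + Integral(c/cos(c), c)


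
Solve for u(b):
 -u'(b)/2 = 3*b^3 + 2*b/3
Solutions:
 u(b) = C1 - 3*b^4/2 - 2*b^2/3


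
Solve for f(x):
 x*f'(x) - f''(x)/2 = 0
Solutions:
 f(x) = C1 + C2*erfi(x)


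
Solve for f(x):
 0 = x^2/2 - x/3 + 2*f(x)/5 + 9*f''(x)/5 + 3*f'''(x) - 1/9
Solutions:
 f(x) = C1*exp(x*(-6 + 3*3^(1/3)/(5*sqrt(31) + 28)^(1/3) + 3^(2/3)*(5*sqrt(31) + 28)^(1/3))/30)*sin(3^(1/6)*x*(-(5*sqrt(31) + 28)^(1/3) + 3^(2/3)/(5*sqrt(31) + 28)^(1/3))/10) + C2*exp(x*(-6 + 3*3^(1/3)/(5*sqrt(31) + 28)^(1/3) + 3^(2/3)*(5*sqrt(31) + 28)^(1/3))/30)*cos(3^(1/6)*x*(-(5*sqrt(31) + 28)^(1/3) + 3^(2/3)/(5*sqrt(31) + 28)^(1/3))/10) + C3*exp(-x*(3*3^(1/3)/(5*sqrt(31) + 28)^(1/3) + 3 + 3^(2/3)*(5*sqrt(31) + 28)^(1/3))/15) - 5*x^2/4 + 5*x/6 + 415/36


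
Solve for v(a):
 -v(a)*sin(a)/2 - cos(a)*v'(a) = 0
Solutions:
 v(a) = C1*sqrt(cos(a))


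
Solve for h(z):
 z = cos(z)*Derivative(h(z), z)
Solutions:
 h(z) = C1 + Integral(z/cos(z), z)


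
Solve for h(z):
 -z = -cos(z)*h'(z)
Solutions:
 h(z) = C1 + Integral(z/cos(z), z)


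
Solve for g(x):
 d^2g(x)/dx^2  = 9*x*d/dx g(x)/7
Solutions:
 g(x) = C1 + C2*erfi(3*sqrt(14)*x/14)


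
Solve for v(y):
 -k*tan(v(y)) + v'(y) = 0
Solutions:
 v(y) = pi - asin(C1*exp(k*y))
 v(y) = asin(C1*exp(k*y))


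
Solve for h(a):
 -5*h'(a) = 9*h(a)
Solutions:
 h(a) = C1*exp(-9*a/5)


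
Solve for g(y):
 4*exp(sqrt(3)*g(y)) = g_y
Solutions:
 g(y) = sqrt(3)*(2*log(-1/(C1 + 4*y)) - log(3))/6


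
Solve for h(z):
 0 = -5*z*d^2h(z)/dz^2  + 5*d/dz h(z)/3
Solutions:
 h(z) = C1 + C2*z^(4/3)


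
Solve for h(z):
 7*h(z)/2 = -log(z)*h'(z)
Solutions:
 h(z) = C1*exp(-7*li(z)/2)


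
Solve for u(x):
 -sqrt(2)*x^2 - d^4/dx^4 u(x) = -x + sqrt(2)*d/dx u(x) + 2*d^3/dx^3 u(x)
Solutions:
 u(x) = C1 + C2*exp(x*(-4 + 4/(8 + 27*sqrt(2)/2 + sqrt(-256 + (16 + 27*sqrt(2))^2)/2)^(1/3) + (8 + 27*sqrt(2)/2 + sqrt(-256 + (16 + 27*sqrt(2))^2)/2)^(1/3))/6)*sin(sqrt(3)*x*(-(8 + 27*sqrt(2)/2 + sqrt(-256 + (16 + 27*sqrt(2))^2)/2)^(1/3) + 4/(8 + 27*sqrt(2)/2 + sqrt(-256 + (16 + 27*sqrt(2))^2)/2)^(1/3))/6) + C3*exp(x*(-4 + 4/(8 + 27*sqrt(2)/2 + sqrt(-256 + (16 + 27*sqrt(2))^2)/2)^(1/3) + (8 + 27*sqrt(2)/2 + sqrt(-256 + (16 + 27*sqrt(2))^2)/2)^(1/3))/6)*cos(sqrt(3)*x*(-(8 + 27*sqrt(2)/2 + sqrt(-256 + (16 + 27*sqrt(2))^2)/2)^(1/3) + 4/(8 + 27*sqrt(2)/2 + sqrt(-256 + (16 + 27*sqrt(2))^2)/2)^(1/3))/6) + C4*exp(-x*(4/(8 + 27*sqrt(2)/2 + sqrt(-256 + (16 + 27*sqrt(2))^2)/2)^(1/3) + 2 + (8 + 27*sqrt(2)/2 + sqrt(-256 + (16 + 27*sqrt(2))^2)/2)^(1/3))/3) - x^3/3 + sqrt(2)*x^2/4 + 2*sqrt(2)*x


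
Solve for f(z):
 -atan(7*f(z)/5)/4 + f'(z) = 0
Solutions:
 Integral(1/atan(7*_y/5), (_y, f(z))) = C1 + z/4


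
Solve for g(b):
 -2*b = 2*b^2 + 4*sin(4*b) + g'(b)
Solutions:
 g(b) = C1 - 2*b^3/3 - b^2 + cos(4*b)


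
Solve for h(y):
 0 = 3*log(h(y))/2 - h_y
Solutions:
 li(h(y)) = C1 + 3*y/2


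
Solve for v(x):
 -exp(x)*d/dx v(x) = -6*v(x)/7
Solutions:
 v(x) = C1*exp(-6*exp(-x)/7)


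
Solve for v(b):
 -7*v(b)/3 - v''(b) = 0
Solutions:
 v(b) = C1*sin(sqrt(21)*b/3) + C2*cos(sqrt(21)*b/3)


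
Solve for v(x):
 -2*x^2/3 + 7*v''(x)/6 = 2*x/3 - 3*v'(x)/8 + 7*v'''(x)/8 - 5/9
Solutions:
 v(x) = C1 + C2*exp(x*(14 - sqrt(385))/21) + C3*exp(x*(14 + sqrt(385))/21) + 16*x^3/27 - 376*x^2/81 + 26024*x/729


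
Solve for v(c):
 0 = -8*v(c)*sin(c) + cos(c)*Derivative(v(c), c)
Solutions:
 v(c) = C1/cos(c)^8


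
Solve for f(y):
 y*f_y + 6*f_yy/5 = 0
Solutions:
 f(y) = C1 + C2*erf(sqrt(15)*y/6)


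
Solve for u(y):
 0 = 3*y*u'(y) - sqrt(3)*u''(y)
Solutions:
 u(y) = C1 + C2*erfi(sqrt(2)*3^(1/4)*y/2)


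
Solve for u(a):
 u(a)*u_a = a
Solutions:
 u(a) = -sqrt(C1 + a^2)
 u(a) = sqrt(C1 + a^2)


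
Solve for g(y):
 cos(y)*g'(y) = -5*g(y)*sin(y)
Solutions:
 g(y) = C1*cos(y)^5


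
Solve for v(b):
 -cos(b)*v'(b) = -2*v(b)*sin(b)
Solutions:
 v(b) = C1/cos(b)^2


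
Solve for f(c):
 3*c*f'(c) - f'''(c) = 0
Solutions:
 f(c) = C1 + Integral(C2*airyai(3^(1/3)*c) + C3*airybi(3^(1/3)*c), c)


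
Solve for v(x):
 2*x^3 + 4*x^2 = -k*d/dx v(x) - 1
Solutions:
 v(x) = C1 - x^4/(2*k) - 4*x^3/(3*k) - x/k


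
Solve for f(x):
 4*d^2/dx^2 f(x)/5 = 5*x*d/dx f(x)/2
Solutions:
 f(x) = C1 + C2*erfi(5*x/4)


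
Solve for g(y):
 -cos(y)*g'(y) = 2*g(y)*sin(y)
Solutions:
 g(y) = C1*cos(y)^2


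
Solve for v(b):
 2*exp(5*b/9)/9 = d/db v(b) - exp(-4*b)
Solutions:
 v(b) = C1 + 2*exp(5*b/9)/5 - exp(-4*b)/4


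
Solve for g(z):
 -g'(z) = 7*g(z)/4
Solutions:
 g(z) = C1*exp(-7*z/4)


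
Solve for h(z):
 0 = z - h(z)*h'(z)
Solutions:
 h(z) = -sqrt(C1 + z^2)
 h(z) = sqrt(C1 + z^2)


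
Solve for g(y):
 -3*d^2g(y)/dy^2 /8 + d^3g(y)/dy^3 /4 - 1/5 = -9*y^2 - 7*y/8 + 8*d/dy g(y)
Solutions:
 g(y) = C1 + C2*exp(y*(3 - sqrt(521))/4) + C3*exp(y*(3 + sqrt(521))/4) + 3*y^3/8 + y^2/512 + 3697*y/81920


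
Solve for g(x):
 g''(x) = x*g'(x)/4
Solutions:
 g(x) = C1 + C2*erfi(sqrt(2)*x/4)


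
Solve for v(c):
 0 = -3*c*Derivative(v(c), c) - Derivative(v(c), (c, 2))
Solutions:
 v(c) = C1 + C2*erf(sqrt(6)*c/2)


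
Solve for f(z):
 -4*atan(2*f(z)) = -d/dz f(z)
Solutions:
 Integral(1/atan(2*_y), (_y, f(z))) = C1 + 4*z


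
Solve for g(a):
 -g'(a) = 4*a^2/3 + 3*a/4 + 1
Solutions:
 g(a) = C1 - 4*a^3/9 - 3*a^2/8 - a


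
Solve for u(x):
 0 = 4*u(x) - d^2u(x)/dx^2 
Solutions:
 u(x) = C1*exp(-2*x) + C2*exp(2*x)


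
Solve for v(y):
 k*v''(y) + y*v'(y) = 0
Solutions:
 v(y) = C1 + C2*sqrt(k)*erf(sqrt(2)*y*sqrt(1/k)/2)


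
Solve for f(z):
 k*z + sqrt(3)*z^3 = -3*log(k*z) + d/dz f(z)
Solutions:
 f(z) = C1 + k*z^2/2 + sqrt(3)*z^4/4 + 3*z*log(k*z) - 3*z


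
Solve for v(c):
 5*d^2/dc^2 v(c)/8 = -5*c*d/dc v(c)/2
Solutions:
 v(c) = C1 + C2*erf(sqrt(2)*c)


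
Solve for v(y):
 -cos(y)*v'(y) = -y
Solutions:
 v(y) = C1 + Integral(y/cos(y), y)


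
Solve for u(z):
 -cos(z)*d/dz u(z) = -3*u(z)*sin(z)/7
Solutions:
 u(z) = C1/cos(z)^(3/7)


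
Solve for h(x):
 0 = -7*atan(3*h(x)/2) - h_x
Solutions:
 Integral(1/atan(3*_y/2), (_y, h(x))) = C1 - 7*x


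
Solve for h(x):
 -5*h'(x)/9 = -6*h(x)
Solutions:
 h(x) = C1*exp(54*x/5)


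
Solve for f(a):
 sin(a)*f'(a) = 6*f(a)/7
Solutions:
 f(a) = C1*(cos(a) - 1)^(3/7)/(cos(a) + 1)^(3/7)


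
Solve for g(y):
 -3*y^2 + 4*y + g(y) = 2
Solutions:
 g(y) = 3*y^2 - 4*y + 2


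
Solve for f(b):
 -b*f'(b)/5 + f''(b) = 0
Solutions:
 f(b) = C1 + C2*erfi(sqrt(10)*b/10)


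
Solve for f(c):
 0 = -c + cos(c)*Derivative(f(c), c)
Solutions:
 f(c) = C1 + Integral(c/cos(c), c)


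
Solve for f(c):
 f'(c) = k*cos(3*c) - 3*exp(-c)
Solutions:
 f(c) = C1 + k*sin(3*c)/3 + 3*exp(-c)


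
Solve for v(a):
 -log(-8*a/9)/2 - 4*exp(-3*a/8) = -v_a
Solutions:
 v(a) = C1 + a*log(-a)/2 + a*(-log(3) - 1/2 + 3*log(2)/2) - 32*exp(-3*a/8)/3


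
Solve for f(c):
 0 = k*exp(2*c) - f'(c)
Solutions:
 f(c) = C1 + k*exp(2*c)/2


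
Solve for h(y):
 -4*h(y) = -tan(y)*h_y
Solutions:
 h(y) = C1*sin(y)^4


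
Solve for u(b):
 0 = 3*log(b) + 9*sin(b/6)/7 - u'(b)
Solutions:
 u(b) = C1 + 3*b*log(b) - 3*b - 54*cos(b/6)/7


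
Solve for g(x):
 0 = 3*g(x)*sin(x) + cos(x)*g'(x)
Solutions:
 g(x) = C1*cos(x)^3


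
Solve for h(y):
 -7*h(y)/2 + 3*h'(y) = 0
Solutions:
 h(y) = C1*exp(7*y/6)


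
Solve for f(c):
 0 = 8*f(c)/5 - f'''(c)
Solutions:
 f(c) = C3*exp(2*5^(2/3)*c/5) + (C1*sin(sqrt(3)*5^(2/3)*c/5) + C2*cos(sqrt(3)*5^(2/3)*c/5))*exp(-5^(2/3)*c/5)


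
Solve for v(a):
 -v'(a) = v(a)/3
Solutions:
 v(a) = C1*exp(-a/3)


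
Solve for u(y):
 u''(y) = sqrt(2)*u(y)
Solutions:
 u(y) = C1*exp(-2^(1/4)*y) + C2*exp(2^(1/4)*y)


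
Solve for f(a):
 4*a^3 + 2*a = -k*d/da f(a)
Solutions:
 f(a) = C1 - a^4/k - a^2/k


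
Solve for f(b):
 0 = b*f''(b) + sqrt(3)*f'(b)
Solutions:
 f(b) = C1 + C2*b^(1 - sqrt(3))


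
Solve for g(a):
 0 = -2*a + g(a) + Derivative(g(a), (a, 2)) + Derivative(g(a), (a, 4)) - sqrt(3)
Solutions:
 g(a) = 2*a + (C1*sin(sqrt(3)*a/2) + C2*cos(sqrt(3)*a/2))*exp(-a/2) + (C3*sin(sqrt(3)*a/2) + C4*cos(sqrt(3)*a/2))*exp(a/2) + sqrt(3)


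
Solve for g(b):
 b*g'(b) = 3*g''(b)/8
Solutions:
 g(b) = C1 + C2*erfi(2*sqrt(3)*b/3)


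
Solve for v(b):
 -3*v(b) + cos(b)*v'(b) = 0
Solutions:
 v(b) = C1*(sin(b) + 1)^(3/2)/(sin(b) - 1)^(3/2)


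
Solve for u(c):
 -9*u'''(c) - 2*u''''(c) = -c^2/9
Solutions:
 u(c) = C1 + C2*c + C3*c^2 + C4*exp(-9*c/2) + c^5/4860 - c^4/4374 + 4*c^3/19683


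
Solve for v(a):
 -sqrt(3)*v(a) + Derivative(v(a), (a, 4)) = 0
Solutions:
 v(a) = C1*exp(-3^(1/8)*a) + C2*exp(3^(1/8)*a) + C3*sin(3^(1/8)*a) + C4*cos(3^(1/8)*a)


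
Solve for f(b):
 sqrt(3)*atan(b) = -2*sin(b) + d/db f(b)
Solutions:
 f(b) = C1 + sqrt(3)*(b*atan(b) - log(b^2 + 1)/2) - 2*cos(b)


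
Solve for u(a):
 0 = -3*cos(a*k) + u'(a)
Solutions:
 u(a) = C1 + 3*sin(a*k)/k


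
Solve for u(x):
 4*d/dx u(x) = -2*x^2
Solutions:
 u(x) = C1 - x^3/6


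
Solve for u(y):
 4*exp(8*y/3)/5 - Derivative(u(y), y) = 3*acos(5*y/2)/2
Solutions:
 u(y) = C1 - 3*y*acos(5*y/2)/2 + 3*sqrt(4 - 25*y^2)/10 + 3*exp(8*y/3)/10


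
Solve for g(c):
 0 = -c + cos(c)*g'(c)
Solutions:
 g(c) = C1 + Integral(c/cos(c), c)


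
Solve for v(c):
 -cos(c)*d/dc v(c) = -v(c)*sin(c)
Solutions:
 v(c) = C1/cos(c)


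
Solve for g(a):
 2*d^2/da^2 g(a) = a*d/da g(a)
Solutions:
 g(a) = C1 + C2*erfi(a/2)


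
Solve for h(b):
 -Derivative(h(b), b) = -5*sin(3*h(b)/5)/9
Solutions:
 -5*b/9 + 5*log(cos(3*h(b)/5) - 1)/6 - 5*log(cos(3*h(b)/5) + 1)/6 = C1


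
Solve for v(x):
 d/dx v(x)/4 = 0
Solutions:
 v(x) = C1


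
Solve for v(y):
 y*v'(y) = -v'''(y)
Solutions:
 v(y) = C1 + Integral(C2*airyai(-y) + C3*airybi(-y), y)


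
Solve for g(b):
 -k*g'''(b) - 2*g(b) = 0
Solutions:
 g(b) = C1*exp(2^(1/3)*b*(-1/k)^(1/3)) + C2*exp(2^(1/3)*b*(-1/k)^(1/3)*(-1 + sqrt(3)*I)/2) + C3*exp(-2^(1/3)*b*(-1/k)^(1/3)*(1 + sqrt(3)*I)/2)


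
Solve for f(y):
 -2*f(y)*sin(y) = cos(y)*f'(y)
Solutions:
 f(y) = C1*cos(y)^2


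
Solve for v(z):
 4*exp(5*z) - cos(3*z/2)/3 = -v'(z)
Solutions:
 v(z) = C1 - 4*exp(5*z)/5 + 2*sin(3*z/2)/9


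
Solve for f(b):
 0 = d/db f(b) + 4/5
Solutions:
 f(b) = C1 - 4*b/5


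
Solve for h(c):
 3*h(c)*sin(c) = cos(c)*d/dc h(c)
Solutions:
 h(c) = C1/cos(c)^3


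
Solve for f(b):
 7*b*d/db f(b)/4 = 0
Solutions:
 f(b) = C1


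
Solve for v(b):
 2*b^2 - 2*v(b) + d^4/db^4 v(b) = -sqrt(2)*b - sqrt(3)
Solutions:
 v(b) = C1*exp(-2^(1/4)*b) + C2*exp(2^(1/4)*b) + C3*sin(2^(1/4)*b) + C4*cos(2^(1/4)*b) + b^2 + sqrt(2)*b/2 + sqrt(3)/2


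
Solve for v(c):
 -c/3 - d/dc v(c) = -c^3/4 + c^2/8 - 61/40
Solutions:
 v(c) = C1 + c^4/16 - c^3/24 - c^2/6 + 61*c/40


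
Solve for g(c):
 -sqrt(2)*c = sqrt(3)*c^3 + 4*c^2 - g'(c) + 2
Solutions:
 g(c) = C1 + sqrt(3)*c^4/4 + 4*c^3/3 + sqrt(2)*c^2/2 + 2*c


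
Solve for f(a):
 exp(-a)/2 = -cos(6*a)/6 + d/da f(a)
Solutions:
 f(a) = C1 + sin(6*a)/36 - exp(-a)/2


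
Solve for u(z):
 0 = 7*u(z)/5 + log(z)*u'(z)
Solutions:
 u(z) = C1*exp(-7*li(z)/5)


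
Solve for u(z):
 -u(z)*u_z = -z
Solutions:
 u(z) = -sqrt(C1 + z^2)
 u(z) = sqrt(C1 + z^2)


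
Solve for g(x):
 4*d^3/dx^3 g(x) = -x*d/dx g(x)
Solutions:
 g(x) = C1 + Integral(C2*airyai(-2^(1/3)*x/2) + C3*airybi(-2^(1/3)*x/2), x)


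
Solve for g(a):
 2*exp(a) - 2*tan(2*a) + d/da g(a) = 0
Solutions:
 g(a) = C1 - 2*exp(a) - log(cos(2*a))


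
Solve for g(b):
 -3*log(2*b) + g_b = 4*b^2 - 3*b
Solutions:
 g(b) = C1 + 4*b^3/3 - 3*b^2/2 + 3*b*log(b) - 3*b + 3*b*log(2)


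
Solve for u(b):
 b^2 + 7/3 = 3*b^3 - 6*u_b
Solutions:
 u(b) = C1 + b^4/8 - b^3/18 - 7*b/18


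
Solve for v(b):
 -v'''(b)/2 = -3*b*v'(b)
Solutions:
 v(b) = C1 + Integral(C2*airyai(6^(1/3)*b) + C3*airybi(6^(1/3)*b), b)


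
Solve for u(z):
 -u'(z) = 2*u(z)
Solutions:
 u(z) = C1*exp(-2*z)


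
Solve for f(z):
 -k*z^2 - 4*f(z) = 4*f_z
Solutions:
 f(z) = C1*exp(-z) - k*z^2/4 + k*z/2 - k/2


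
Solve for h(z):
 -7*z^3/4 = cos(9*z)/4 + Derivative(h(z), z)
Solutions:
 h(z) = C1 - 7*z^4/16 - sin(9*z)/36


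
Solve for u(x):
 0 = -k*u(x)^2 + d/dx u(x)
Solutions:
 u(x) = -1/(C1 + k*x)


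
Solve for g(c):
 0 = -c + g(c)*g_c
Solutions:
 g(c) = -sqrt(C1 + c^2)
 g(c) = sqrt(C1 + c^2)


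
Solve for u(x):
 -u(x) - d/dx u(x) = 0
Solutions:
 u(x) = C1*exp(-x)


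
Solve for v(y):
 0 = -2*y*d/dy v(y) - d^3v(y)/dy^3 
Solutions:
 v(y) = C1 + Integral(C2*airyai(-2^(1/3)*y) + C3*airybi(-2^(1/3)*y), y)


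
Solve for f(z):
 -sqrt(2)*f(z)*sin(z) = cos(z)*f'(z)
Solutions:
 f(z) = C1*cos(z)^(sqrt(2))


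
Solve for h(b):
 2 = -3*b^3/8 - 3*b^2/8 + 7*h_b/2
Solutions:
 h(b) = C1 + 3*b^4/112 + b^3/28 + 4*b/7


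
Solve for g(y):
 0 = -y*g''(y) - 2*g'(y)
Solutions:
 g(y) = C1 + C2/y


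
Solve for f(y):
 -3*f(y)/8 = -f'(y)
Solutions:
 f(y) = C1*exp(3*y/8)


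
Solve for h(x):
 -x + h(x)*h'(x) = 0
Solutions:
 h(x) = -sqrt(C1 + x^2)
 h(x) = sqrt(C1 + x^2)


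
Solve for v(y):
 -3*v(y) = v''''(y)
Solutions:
 v(y) = (C1*sin(sqrt(2)*3^(1/4)*y/2) + C2*cos(sqrt(2)*3^(1/4)*y/2))*exp(-sqrt(2)*3^(1/4)*y/2) + (C3*sin(sqrt(2)*3^(1/4)*y/2) + C4*cos(sqrt(2)*3^(1/4)*y/2))*exp(sqrt(2)*3^(1/4)*y/2)


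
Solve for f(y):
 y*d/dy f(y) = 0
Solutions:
 f(y) = C1


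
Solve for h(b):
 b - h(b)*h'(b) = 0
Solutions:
 h(b) = -sqrt(C1 + b^2)
 h(b) = sqrt(C1 + b^2)


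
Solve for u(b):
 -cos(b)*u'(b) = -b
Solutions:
 u(b) = C1 + Integral(b/cos(b), b)


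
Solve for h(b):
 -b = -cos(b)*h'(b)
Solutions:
 h(b) = C1 + Integral(b/cos(b), b)


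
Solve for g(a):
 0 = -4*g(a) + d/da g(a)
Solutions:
 g(a) = C1*exp(4*a)


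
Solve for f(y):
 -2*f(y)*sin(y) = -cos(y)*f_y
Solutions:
 f(y) = C1/cos(y)^2


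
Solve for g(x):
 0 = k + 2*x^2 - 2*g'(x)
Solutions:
 g(x) = C1 + k*x/2 + x^3/3


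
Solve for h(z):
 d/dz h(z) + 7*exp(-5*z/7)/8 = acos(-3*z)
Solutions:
 h(z) = C1 + z*acos(-3*z) + sqrt(1 - 9*z^2)/3 + 49*exp(-5*z/7)/40


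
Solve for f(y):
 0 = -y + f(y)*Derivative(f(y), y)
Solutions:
 f(y) = -sqrt(C1 + y^2)
 f(y) = sqrt(C1 + y^2)


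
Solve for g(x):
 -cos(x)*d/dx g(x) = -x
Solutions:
 g(x) = C1 + Integral(x/cos(x), x)


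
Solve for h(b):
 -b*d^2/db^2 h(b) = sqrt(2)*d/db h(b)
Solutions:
 h(b) = C1 + C2*b^(1 - sqrt(2))


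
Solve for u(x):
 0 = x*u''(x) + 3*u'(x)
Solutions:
 u(x) = C1 + C2/x^2


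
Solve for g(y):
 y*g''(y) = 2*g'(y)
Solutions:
 g(y) = C1 + C2*y^3


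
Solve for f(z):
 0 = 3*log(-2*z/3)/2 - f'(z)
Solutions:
 f(z) = C1 + 3*z*log(-z)/2 + 3*z*(-log(3) - 1 + log(2))/2


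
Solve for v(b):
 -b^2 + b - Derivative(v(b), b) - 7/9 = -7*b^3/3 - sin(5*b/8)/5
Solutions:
 v(b) = C1 + 7*b^4/12 - b^3/3 + b^2/2 - 7*b/9 - 8*cos(5*b/8)/25


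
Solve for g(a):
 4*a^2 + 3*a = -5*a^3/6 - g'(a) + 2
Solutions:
 g(a) = C1 - 5*a^4/24 - 4*a^3/3 - 3*a^2/2 + 2*a


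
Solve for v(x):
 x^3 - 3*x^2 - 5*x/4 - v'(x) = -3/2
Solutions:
 v(x) = C1 + x^4/4 - x^3 - 5*x^2/8 + 3*x/2


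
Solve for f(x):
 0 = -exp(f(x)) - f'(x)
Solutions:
 f(x) = log(1/(C1 + x))


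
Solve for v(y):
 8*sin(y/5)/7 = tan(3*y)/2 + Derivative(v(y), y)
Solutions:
 v(y) = C1 + log(cos(3*y))/6 - 40*cos(y/5)/7


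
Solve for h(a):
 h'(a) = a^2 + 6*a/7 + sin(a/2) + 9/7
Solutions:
 h(a) = C1 + a^3/3 + 3*a^2/7 + 9*a/7 - 2*cos(a/2)


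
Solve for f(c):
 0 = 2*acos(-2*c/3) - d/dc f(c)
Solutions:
 f(c) = C1 + 2*c*acos(-2*c/3) + sqrt(9 - 4*c^2)


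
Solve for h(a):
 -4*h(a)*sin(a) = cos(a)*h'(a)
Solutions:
 h(a) = C1*cos(a)^4


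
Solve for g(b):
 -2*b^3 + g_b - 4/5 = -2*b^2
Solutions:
 g(b) = C1 + b^4/2 - 2*b^3/3 + 4*b/5


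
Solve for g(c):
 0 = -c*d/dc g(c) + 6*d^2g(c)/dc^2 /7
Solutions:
 g(c) = C1 + C2*erfi(sqrt(21)*c/6)


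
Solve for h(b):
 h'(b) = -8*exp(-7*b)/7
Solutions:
 h(b) = C1 + 8*exp(-7*b)/49


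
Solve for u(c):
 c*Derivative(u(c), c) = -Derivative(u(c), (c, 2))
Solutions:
 u(c) = C1 + C2*erf(sqrt(2)*c/2)


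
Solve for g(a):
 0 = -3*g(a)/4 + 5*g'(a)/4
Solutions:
 g(a) = C1*exp(3*a/5)


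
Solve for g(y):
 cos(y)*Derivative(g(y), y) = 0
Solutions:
 g(y) = C1


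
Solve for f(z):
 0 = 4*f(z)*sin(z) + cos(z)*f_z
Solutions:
 f(z) = C1*cos(z)^4


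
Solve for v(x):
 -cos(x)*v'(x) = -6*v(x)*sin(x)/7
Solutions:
 v(x) = C1/cos(x)^(6/7)


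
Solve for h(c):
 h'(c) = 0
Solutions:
 h(c) = C1


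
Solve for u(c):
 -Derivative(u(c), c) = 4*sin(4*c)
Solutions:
 u(c) = C1 + cos(4*c)


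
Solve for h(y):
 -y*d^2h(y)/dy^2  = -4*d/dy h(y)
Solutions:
 h(y) = C1 + C2*y^5


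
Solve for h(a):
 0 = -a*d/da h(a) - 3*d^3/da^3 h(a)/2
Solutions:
 h(a) = C1 + Integral(C2*airyai(-2^(1/3)*3^(2/3)*a/3) + C3*airybi(-2^(1/3)*3^(2/3)*a/3), a)


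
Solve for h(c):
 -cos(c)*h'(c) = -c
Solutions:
 h(c) = C1 + Integral(c/cos(c), c)


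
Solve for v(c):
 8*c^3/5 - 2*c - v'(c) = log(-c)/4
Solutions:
 v(c) = C1 + 2*c^4/5 - c^2 - c*log(-c)/4 + c/4


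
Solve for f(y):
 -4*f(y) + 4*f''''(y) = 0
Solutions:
 f(y) = C1*exp(-y) + C2*exp(y) + C3*sin(y) + C4*cos(y)


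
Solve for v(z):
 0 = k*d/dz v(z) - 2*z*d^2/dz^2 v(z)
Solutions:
 v(z) = C1 + z^(re(k)/2 + 1)*(C2*sin(log(z)*Abs(im(k))/2) + C3*cos(log(z)*im(k)/2))


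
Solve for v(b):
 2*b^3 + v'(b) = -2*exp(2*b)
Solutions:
 v(b) = C1 - b^4/2 - exp(2*b)


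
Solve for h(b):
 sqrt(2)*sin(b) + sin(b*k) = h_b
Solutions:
 h(b) = C1 - sqrt(2)*cos(b) - cos(b*k)/k


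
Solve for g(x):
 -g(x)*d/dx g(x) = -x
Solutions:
 g(x) = -sqrt(C1 + x^2)
 g(x) = sqrt(C1 + x^2)


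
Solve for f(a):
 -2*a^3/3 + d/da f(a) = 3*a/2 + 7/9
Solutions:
 f(a) = C1 + a^4/6 + 3*a^2/4 + 7*a/9


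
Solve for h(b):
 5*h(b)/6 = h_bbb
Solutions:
 h(b) = C3*exp(5^(1/3)*6^(2/3)*b/6) + (C1*sin(2^(2/3)*3^(1/6)*5^(1/3)*b/4) + C2*cos(2^(2/3)*3^(1/6)*5^(1/3)*b/4))*exp(-5^(1/3)*6^(2/3)*b/12)


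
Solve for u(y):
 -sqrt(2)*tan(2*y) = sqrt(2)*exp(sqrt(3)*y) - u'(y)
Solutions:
 u(y) = C1 + sqrt(6)*exp(sqrt(3)*y)/3 - sqrt(2)*log(cos(2*y))/2


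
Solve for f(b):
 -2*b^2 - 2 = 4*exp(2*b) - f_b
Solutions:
 f(b) = C1 + 2*b^3/3 + 2*b + 2*exp(2*b)


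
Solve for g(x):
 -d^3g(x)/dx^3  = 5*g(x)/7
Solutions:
 g(x) = C3*exp(-5^(1/3)*7^(2/3)*x/7) + (C1*sin(sqrt(3)*5^(1/3)*7^(2/3)*x/14) + C2*cos(sqrt(3)*5^(1/3)*7^(2/3)*x/14))*exp(5^(1/3)*7^(2/3)*x/14)


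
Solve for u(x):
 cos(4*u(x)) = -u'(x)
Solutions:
 u(x) = -asin((C1 + exp(8*x))/(C1 - exp(8*x)))/4 + pi/4
 u(x) = asin((C1 + exp(8*x))/(C1 - exp(8*x)))/4


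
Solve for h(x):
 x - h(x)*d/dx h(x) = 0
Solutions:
 h(x) = -sqrt(C1 + x^2)
 h(x) = sqrt(C1 + x^2)


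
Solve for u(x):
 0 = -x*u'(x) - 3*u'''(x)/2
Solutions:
 u(x) = C1 + Integral(C2*airyai(-2^(1/3)*3^(2/3)*x/3) + C3*airybi(-2^(1/3)*3^(2/3)*x/3), x)


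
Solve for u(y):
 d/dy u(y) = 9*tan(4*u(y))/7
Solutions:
 u(y) = -asin(C1*exp(36*y/7))/4 + pi/4
 u(y) = asin(C1*exp(36*y/7))/4


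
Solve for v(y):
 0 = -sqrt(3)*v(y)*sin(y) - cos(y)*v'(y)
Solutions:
 v(y) = C1*cos(y)^(sqrt(3))


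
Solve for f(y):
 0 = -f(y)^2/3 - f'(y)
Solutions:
 f(y) = 3/(C1 + y)


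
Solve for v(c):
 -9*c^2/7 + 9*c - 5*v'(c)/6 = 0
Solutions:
 v(c) = C1 - 18*c^3/35 + 27*c^2/5


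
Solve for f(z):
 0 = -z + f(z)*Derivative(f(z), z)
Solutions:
 f(z) = -sqrt(C1 + z^2)
 f(z) = sqrt(C1 + z^2)


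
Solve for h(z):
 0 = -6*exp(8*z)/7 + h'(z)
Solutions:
 h(z) = C1 + 3*exp(8*z)/28


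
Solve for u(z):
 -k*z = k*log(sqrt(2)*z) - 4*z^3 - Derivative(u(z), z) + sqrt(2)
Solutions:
 u(z) = C1 + k*z^2/2 + k*z*log(z) - k*z + k*z*log(2)/2 - z^4 + sqrt(2)*z


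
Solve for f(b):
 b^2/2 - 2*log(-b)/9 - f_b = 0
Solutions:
 f(b) = C1 + b^3/6 - 2*b*log(-b)/9 + 2*b/9


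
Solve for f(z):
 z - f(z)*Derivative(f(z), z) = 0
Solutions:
 f(z) = -sqrt(C1 + z^2)
 f(z) = sqrt(C1 + z^2)


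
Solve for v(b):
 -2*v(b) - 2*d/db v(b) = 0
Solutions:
 v(b) = C1*exp(-b)


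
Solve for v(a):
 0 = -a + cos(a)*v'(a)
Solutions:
 v(a) = C1 + Integral(a/cos(a), a)


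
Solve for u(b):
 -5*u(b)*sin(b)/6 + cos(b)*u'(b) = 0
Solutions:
 u(b) = C1/cos(b)^(5/6)


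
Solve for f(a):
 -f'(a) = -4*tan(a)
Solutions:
 f(a) = C1 - 4*log(cos(a))


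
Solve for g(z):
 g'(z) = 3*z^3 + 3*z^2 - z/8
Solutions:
 g(z) = C1 + 3*z^4/4 + z^3 - z^2/16


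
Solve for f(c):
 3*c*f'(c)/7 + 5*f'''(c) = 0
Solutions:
 f(c) = C1 + Integral(C2*airyai(-3^(1/3)*35^(2/3)*c/35) + C3*airybi(-3^(1/3)*35^(2/3)*c/35), c)


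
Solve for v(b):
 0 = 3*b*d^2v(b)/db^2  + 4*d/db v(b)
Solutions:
 v(b) = C1 + C2/b^(1/3)


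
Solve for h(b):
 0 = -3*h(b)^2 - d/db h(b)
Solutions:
 h(b) = 1/(C1 + 3*b)


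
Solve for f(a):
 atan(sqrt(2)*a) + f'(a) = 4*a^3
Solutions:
 f(a) = C1 + a^4 - a*atan(sqrt(2)*a) + sqrt(2)*log(2*a^2 + 1)/4


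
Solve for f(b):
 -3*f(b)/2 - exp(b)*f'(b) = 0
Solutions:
 f(b) = C1*exp(3*exp(-b)/2)


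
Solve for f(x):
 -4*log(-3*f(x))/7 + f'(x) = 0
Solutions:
 -7*Integral(1/(log(-_y) + log(3)), (_y, f(x)))/4 = C1 - x


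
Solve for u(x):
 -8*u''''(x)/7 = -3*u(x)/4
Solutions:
 u(x) = C1*exp(-2^(3/4)*21^(1/4)*x/4) + C2*exp(2^(3/4)*21^(1/4)*x/4) + C3*sin(2^(3/4)*21^(1/4)*x/4) + C4*cos(2^(3/4)*21^(1/4)*x/4)


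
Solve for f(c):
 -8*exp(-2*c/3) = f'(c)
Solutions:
 f(c) = C1 + 12*exp(-2*c/3)


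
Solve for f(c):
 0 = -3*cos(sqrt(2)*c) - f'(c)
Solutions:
 f(c) = C1 - 3*sqrt(2)*sin(sqrt(2)*c)/2


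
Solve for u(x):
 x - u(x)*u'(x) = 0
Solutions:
 u(x) = -sqrt(C1 + x^2)
 u(x) = sqrt(C1 + x^2)


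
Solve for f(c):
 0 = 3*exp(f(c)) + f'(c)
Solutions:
 f(c) = log(1/(C1 + 3*c))


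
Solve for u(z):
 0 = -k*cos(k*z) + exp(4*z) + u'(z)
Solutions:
 u(z) = C1 - exp(4*z)/4 + sin(k*z)


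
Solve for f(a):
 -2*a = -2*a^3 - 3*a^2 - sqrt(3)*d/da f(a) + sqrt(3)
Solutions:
 f(a) = C1 - sqrt(3)*a^4/6 - sqrt(3)*a^3/3 + sqrt(3)*a^2/3 + a


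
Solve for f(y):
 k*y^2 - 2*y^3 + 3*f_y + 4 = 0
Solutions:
 f(y) = C1 - k*y^3/9 + y^4/6 - 4*y/3


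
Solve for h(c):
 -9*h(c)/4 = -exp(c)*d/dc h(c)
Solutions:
 h(c) = C1*exp(-9*exp(-c)/4)


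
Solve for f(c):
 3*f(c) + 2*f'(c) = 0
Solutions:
 f(c) = C1*exp(-3*c/2)


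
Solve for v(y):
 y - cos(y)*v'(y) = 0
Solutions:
 v(y) = C1 + Integral(y/cos(y), y)


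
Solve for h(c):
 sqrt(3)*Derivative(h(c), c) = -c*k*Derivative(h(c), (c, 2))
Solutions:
 h(c) = C1 + c^(((re(k) - sqrt(3))*re(k) + im(k)^2)/(re(k)^2 + im(k)^2))*(C2*sin(sqrt(3)*log(c)*Abs(im(k))/(re(k)^2 + im(k)^2)) + C3*cos(sqrt(3)*log(c)*im(k)/(re(k)^2 + im(k)^2)))


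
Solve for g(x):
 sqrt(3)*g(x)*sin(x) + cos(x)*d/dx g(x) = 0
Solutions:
 g(x) = C1*cos(x)^(sqrt(3))


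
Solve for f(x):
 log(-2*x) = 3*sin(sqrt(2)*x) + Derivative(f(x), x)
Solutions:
 f(x) = C1 + x*log(-x) - x + x*log(2) + 3*sqrt(2)*cos(sqrt(2)*x)/2


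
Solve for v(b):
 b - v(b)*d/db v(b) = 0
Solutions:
 v(b) = -sqrt(C1 + b^2)
 v(b) = sqrt(C1 + b^2)


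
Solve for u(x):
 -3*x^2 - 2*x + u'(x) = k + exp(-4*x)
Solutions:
 u(x) = C1 + k*x + x^3 + x^2 - exp(-4*x)/4


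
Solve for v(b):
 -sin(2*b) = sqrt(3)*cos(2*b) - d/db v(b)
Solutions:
 v(b) = C1 - cos(2*b + pi/3)


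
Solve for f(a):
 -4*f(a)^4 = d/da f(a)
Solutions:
 f(a) = (-3^(2/3) - 3*3^(1/6)*I)*(1/(C1 + 4*a))^(1/3)/6
 f(a) = (-3^(2/3) + 3*3^(1/6)*I)*(1/(C1 + 4*a))^(1/3)/6
 f(a) = (1/(C1 + 12*a))^(1/3)


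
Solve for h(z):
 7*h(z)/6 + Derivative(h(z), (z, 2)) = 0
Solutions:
 h(z) = C1*sin(sqrt(42)*z/6) + C2*cos(sqrt(42)*z/6)


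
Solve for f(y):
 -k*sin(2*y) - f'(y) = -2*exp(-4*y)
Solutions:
 f(y) = C1 + k*cos(2*y)/2 - exp(-4*y)/2


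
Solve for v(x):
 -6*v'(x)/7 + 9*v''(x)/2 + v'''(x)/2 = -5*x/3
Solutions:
 v(x) = C1 + C2*exp(x*(-63 + sqrt(4305))/14) + C3*exp(-x*(63 + sqrt(4305))/14) + 35*x^2/36 + 245*x/24


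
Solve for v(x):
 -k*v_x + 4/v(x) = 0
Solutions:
 v(x) = -sqrt(C1 + 8*x/k)
 v(x) = sqrt(C1 + 8*x/k)


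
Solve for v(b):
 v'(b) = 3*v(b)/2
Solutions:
 v(b) = C1*exp(3*b/2)


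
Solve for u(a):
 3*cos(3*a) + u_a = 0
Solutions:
 u(a) = C1 - sin(3*a)


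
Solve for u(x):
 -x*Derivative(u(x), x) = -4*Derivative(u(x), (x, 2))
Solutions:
 u(x) = C1 + C2*erfi(sqrt(2)*x/4)


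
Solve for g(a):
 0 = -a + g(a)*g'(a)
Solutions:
 g(a) = -sqrt(C1 + a^2)
 g(a) = sqrt(C1 + a^2)


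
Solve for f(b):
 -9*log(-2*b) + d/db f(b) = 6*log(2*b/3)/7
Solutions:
 f(b) = C1 + 69*b*log(b)/7 + b*(-69/7 - 6*log(3)/7 + 69*log(2)/7 + 9*I*pi)


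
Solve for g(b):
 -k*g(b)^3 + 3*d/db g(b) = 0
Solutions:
 g(b) = -sqrt(6)*sqrt(-1/(C1 + b*k))/2
 g(b) = sqrt(6)*sqrt(-1/(C1 + b*k))/2


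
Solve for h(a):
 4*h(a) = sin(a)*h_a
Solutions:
 h(a) = C1*(cos(a)^2 - 2*cos(a) + 1)/(cos(a)^2 + 2*cos(a) + 1)


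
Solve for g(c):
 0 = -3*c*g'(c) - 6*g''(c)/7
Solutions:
 g(c) = C1 + C2*erf(sqrt(7)*c/2)


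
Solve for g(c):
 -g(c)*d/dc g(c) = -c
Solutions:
 g(c) = -sqrt(C1 + c^2)
 g(c) = sqrt(C1 + c^2)


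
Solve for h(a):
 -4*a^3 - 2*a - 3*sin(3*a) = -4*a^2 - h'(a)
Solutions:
 h(a) = C1 + a^4 - 4*a^3/3 + a^2 - cos(3*a)


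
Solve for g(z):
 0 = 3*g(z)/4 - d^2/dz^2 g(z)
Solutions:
 g(z) = C1*exp(-sqrt(3)*z/2) + C2*exp(sqrt(3)*z/2)


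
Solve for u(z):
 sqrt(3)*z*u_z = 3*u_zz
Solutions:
 u(z) = C1 + C2*erfi(sqrt(2)*3^(3/4)*z/6)


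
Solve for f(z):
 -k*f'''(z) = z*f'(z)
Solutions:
 f(z) = C1 + Integral(C2*airyai(z*(-1/k)^(1/3)) + C3*airybi(z*(-1/k)^(1/3)), z)


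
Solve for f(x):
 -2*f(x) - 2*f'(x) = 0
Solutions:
 f(x) = C1*exp(-x)


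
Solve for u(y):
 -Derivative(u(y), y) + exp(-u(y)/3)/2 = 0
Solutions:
 u(y) = 3*log(C1 + y/6)


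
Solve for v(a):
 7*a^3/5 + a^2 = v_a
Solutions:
 v(a) = C1 + 7*a^4/20 + a^3/3


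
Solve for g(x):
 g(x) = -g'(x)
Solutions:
 g(x) = C1*exp(-x)


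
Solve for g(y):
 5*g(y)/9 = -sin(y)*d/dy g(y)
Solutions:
 g(y) = C1*(cos(y) + 1)^(5/18)/(cos(y) - 1)^(5/18)


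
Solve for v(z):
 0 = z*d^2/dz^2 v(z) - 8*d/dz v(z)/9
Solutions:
 v(z) = C1 + C2*z^(17/9)


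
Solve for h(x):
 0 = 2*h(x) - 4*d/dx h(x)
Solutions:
 h(x) = C1*exp(x/2)


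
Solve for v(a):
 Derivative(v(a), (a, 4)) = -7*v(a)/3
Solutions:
 v(a) = (C1*sin(sqrt(2)*3^(3/4)*7^(1/4)*a/6) + C2*cos(sqrt(2)*3^(3/4)*7^(1/4)*a/6))*exp(-sqrt(2)*3^(3/4)*7^(1/4)*a/6) + (C3*sin(sqrt(2)*3^(3/4)*7^(1/4)*a/6) + C4*cos(sqrt(2)*3^(3/4)*7^(1/4)*a/6))*exp(sqrt(2)*3^(3/4)*7^(1/4)*a/6)


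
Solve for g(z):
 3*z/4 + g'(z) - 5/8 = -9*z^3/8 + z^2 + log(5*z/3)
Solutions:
 g(z) = C1 - 9*z^4/32 + z^3/3 - 3*z^2/8 + z*log(z) - 3*z/8 + z*log(5/3)


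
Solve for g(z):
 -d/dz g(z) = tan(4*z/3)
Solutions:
 g(z) = C1 + 3*log(cos(4*z/3))/4


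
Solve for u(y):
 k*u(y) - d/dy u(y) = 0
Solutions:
 u(y) = C1*exp(k*y)


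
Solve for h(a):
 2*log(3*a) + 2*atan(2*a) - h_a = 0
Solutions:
 h(a) = C1 + 2*a*log(a) + 2*a*atan(2*a) - 2*a + 2*a*log(3) - log(4*a^2 + 1)/2


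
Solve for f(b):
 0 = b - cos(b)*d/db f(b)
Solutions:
 f(b) = C1 + Integral(b/cos(b), b)


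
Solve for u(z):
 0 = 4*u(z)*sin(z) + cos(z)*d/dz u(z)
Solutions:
 u(z) = C1*cos(z)^4


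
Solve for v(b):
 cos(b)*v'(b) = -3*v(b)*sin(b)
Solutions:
 v(b) = C1*cos(b)^3


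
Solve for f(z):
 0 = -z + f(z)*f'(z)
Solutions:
 f(z) = -sqrt(C1 + z^2)
 f(z) = sqrt(C1 + z^2)


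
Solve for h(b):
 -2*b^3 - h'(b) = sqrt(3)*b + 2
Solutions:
 h(b) = C1 - b^4/2 - sqrt(3)*b^2/2 - 2*b


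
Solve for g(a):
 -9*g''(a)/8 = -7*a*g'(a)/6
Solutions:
 g(a) = C1 + C2*erfi(sqrt(42)*a/9)


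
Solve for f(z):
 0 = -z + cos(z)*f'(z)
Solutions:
 f(z) = C1 + Integral(z/cos(z), z)


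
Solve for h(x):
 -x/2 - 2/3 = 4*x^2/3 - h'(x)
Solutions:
 h(x) = C1 + 4*x^3/9 + x^2/4 + 2*x/3


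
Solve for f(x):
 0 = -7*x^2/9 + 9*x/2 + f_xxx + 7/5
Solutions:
 f(x) = C1 + C2*x + C3*x^2 + 7*x^5/540 - 3*x^4/16 - 7*x^3/30


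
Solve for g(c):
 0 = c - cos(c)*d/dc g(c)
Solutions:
 g(c) = C1 + Integral(c/cos(c), c)


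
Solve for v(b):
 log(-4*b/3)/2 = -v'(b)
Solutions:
 v(b) = C1 - b*log(-b)/2 + b*(-log(2) + 1/2 + log(3)/2)


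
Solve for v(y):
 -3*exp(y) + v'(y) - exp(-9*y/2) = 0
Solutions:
 v(y) = C1 + 3*exp(y) - 2*exp(-9*y/2)/9


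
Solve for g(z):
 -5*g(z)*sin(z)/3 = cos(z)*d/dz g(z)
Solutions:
 g(z) = C1*cos(z)^(5/3)


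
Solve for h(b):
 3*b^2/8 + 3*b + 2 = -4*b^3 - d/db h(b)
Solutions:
 h(b) = C1 - b^4 - b^3/8 - 3*b^2/2 - 2*b


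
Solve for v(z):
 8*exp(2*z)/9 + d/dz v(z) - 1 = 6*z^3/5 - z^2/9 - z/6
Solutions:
 v(z) = C1 + 3*z^4/10 - z^3/27 - z^2/12 + z - 4*exp(2*z)/9


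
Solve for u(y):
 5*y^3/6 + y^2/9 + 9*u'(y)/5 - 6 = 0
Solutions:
 u(y) = C1 - 25*y^4/216 - 5*y^3/243 + 10*y/3


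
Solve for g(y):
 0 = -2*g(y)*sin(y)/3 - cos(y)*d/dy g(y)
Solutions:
 g(y) = C1*cos(y)^(2/3)


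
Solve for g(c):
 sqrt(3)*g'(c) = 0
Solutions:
 g(c) = C1


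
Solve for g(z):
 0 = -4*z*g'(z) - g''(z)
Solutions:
 g(z) = C1 + C2*erf(sqrt(2)*z)


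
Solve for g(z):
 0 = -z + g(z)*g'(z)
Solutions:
 g(z) = -sqrt(C1 + z^2)
 g(z) = sqrt(C1 + z^2)


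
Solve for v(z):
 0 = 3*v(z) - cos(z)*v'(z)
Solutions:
 v(z) = C1*(sin(z) + 1)^(3/2)/(sin(z) - 1)^(3/2)


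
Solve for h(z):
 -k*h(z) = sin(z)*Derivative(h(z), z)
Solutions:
 h(z) = C1*exp(k*(-log(cos(z) - 1) + log(cos(z) + 1))/2)


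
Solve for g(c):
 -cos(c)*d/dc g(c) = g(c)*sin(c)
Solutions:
 g(c) = C1*cos(c)


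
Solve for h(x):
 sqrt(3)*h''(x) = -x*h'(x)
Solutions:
 h(x) = C1 + C2*erf(sqrt(2)*3^(3/4)*x/6)


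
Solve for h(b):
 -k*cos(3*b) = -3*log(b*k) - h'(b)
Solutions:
 h(b) = C1 - 3*b*log(b*k) + 3*b + k*sin(3*b)/3


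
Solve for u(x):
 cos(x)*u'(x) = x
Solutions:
 u(x) = C1 + Integral(x/cos(x), x)
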